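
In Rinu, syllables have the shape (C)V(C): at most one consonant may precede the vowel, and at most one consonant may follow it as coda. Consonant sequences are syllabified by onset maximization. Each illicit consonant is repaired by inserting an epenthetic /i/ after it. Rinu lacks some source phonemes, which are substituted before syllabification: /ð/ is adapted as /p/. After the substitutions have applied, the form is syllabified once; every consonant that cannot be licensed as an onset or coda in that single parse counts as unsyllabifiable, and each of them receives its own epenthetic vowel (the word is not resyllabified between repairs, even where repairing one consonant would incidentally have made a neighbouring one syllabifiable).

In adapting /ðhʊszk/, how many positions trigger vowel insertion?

3

After substitution the input is /phʊszk/.
The unsyllabifiable consonants are /p/, /z/, /k/; each receives one epenthetic vowel.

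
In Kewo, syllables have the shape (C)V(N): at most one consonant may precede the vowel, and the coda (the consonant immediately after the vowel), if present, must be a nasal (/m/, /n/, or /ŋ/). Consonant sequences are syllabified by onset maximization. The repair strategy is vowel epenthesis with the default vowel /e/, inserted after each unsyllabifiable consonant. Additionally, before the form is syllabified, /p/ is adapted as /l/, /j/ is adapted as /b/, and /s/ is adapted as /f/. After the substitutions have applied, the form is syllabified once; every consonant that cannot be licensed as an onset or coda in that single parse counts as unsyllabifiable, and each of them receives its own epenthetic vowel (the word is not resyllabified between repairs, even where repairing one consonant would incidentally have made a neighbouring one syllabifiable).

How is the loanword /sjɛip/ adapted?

Substitution: /s/ → /f/, /j/ → /b/, /p/ → /l/, giving /fbɛil/.
Under (C)V(N), the unsyllabifiable consonants are /f/, /l/ (only a nasal (/m/, /n/, or /ŋ/) is licensed in coda position; onsets are limited to one consonant).
Epenthesis after each stranded consonant: /f/ → /fe/, /l/ → /le/.

febɛile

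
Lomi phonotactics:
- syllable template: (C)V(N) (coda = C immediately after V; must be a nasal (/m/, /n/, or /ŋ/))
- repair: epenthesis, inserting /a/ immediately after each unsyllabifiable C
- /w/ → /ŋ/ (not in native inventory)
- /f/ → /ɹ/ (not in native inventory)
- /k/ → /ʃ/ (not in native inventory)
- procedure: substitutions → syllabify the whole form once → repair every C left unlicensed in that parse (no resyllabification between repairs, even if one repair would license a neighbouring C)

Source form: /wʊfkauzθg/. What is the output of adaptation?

Substitution: /w/ → /ŋ/, /f/ → /ɹ/, /k/ → /ʃ/, giving /ŋʊɹʃauzθg/.
Syllabifying with onset maximization leaves /ɹ/, /z/, /θ/, /g/ stranded (only a nasal (/m/, /n/, or /ŋ/) is licensed in coda position; onsets are limited to one consonant).
Epenthesis after each stranded consonant: /ɹ/ → /ɹa/, /z/ → /za/, /θ/ → /θa/, /g/ → /ga/.

ŋʊɹaʃauzaθaga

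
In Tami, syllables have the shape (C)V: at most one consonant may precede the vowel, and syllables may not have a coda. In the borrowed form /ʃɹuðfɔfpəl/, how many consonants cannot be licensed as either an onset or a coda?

4

The consonants /ʃ/, /ð/, /f/, /l/ cannot be parsed into a legal (C)V syllable (no codas are permitted; onsets are limited to one consonant).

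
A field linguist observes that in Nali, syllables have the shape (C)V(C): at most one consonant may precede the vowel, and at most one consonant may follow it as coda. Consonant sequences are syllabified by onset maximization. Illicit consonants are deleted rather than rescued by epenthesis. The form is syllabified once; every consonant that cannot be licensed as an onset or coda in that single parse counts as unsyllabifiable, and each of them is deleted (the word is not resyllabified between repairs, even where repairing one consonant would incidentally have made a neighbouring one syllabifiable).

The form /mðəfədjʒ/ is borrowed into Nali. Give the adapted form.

ðəfəd

The consonants /m/, /j/, /ʒ/ cannot be parsed into a legal (C)V(C) syllable (at most one coda consonant is licensed; onsets are limited to one consonant).
Deleting the stranded consonants removes /m/, /j/, /ʒ/.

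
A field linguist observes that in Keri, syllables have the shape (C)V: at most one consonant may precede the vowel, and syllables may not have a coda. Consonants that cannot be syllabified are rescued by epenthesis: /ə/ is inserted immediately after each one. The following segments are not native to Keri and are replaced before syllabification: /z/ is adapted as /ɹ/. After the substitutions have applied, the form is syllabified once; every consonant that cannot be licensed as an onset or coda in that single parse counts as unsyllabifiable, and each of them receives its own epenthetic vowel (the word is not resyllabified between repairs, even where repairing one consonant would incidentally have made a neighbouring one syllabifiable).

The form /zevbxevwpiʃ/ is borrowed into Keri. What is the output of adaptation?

Substitution: /z/ → /ɹ/, giving /ɹevbxevwpiʃ/.
The consonants /v/, /b/, /v/, /w/, /ʃ/ cannot be parsed into a legal (C)V syllable (no codas are permitted; onsets are limited to one consonant).
Epenthesis after each stranded consonant: /v/ → /və/, /b/ → /bə/, /v/ → /və/, /w/ → /wə/, /ʃ/ → /ʃə/.

ɹevəbəxevəwəpiʃə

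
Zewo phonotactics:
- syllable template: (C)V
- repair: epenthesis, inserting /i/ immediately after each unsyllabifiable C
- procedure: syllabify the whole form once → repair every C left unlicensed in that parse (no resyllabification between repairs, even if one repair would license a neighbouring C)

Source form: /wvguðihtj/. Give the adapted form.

wiviguðihitiji

The consonants /w/, /v/, /h/, /t/, /j/ cannot be parsed into a legal (C)V syllable (no codas are permitted; onsets are limited to one consonant).
Inserting the epenthetic vowel yields /w/ → /wi/, /v/ → /vi/, /h/ → /hi/, /t/ → /ti/, /j/ → /ji/.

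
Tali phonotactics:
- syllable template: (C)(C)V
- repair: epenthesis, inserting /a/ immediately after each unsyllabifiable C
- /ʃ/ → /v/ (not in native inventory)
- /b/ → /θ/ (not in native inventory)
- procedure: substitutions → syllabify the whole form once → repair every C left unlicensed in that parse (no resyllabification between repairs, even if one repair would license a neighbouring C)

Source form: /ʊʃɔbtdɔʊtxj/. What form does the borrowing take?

ʊvɔθatdɔʊtaxaja

Substitution: /ʃ/ → /v/, /b/ → /θ/, giving /ʊvɔθtdɔʊtxj/.
Under (C)(C)V, the unsyllabifiable consonants are /θ/, /t/, /x/, /j/ (no codas are permitted; onsets may contain at most 2 consonants).
Inserting the epenthetic vowel yields /θ/ → /θa/, /t/ → /ta/, /x/ → /xa/, /j/ → /ja/.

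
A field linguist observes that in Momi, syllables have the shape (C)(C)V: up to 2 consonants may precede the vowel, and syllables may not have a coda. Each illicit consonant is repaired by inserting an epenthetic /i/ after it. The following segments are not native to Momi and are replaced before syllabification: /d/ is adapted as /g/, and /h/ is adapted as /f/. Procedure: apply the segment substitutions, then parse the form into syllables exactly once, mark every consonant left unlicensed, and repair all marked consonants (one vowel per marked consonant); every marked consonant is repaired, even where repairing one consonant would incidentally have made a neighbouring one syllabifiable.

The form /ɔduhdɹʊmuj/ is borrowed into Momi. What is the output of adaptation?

Substitution: /d/ → /g/, /h/ → /f/, giving /ɔgufgɹʊmuj/.
Syllabifying with onset maximization leaves /f/, /j/ stranded (no codas are permitted; onsets may contain at most 2 consonants).
Inserting the epenthetic vowel yields /f/ → /fi/, /j/ → /ji/.

ɔgufigɹʊmuji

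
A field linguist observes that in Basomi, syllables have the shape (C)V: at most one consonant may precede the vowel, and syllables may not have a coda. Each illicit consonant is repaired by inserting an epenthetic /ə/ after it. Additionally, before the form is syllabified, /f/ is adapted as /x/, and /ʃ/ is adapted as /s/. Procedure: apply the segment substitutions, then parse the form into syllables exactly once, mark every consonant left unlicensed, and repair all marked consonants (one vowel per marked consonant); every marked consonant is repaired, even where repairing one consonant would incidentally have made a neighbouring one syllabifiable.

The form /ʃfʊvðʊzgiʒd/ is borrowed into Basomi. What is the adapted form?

Substitution: /ʃ/ → /s/, /f/ → /x/, giving /sxʊvðʊzgiʒd/.
Under (C)V, the unsyllabifiable consonants are /s/, /v/, /z/, /ʒ/, /d/ (no codas are permitted; onsets are limited to one consonant).
Epenthesis after each stranded consonant: /s/ → /sə/, /v/ → /və/, /z/ → /zə/, /ʒ/ → /ʒə/, /d/ → /də/.

səxʊvəðʊzəgiʒədə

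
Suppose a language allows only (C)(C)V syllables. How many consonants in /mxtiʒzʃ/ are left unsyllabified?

Syllabifying with onset maximization leaves /m/, /ʒ/, /z/, /ʃ/ stranded (no codas are permitted; onsets may contain at most 2 consonants).

4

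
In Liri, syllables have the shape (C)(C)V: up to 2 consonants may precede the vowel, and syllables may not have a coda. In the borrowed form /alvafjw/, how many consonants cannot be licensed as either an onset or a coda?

The consonants /f/, /j/, /w/ cannot be parsed into a legal (C)(C)V syllable (no codas are permitted; onsets may contain at most 2 consonants).

3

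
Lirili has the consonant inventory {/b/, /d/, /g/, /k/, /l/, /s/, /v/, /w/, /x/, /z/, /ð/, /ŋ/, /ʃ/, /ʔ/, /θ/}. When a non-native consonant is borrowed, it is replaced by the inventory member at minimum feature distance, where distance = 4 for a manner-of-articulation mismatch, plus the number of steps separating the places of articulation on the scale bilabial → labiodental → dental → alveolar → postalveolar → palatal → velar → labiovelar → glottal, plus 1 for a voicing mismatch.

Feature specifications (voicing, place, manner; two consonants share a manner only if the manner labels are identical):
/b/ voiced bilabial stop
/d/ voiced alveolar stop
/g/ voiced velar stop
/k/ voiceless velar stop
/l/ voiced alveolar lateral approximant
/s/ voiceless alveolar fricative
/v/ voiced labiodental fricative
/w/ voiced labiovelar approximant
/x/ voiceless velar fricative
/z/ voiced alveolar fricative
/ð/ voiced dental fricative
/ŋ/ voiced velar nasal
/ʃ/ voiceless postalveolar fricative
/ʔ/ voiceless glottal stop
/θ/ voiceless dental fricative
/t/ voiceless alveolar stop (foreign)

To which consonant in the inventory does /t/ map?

d

/d/ is closest: same manner (stop), place distance 0 (alveolar→alveolar), voicing differs (+1); total 1. Next closest is /k/ at distance 3.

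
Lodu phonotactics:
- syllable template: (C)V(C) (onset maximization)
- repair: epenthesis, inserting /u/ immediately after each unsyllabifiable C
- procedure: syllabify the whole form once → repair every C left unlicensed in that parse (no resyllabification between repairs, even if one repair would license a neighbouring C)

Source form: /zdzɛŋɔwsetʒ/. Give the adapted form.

zuduzɛŋɔwsetʒu

Under (C)V(C), the unsyllabifiable consonants are /z/, /d/, /ʒ/ (at most one coda consonant is licensed; onsets are limited to one consonant).
Inserting the epenthetic vowel yields /z/ → /zu/, /d/ → /du/, /ʒ/ → /ʒu/.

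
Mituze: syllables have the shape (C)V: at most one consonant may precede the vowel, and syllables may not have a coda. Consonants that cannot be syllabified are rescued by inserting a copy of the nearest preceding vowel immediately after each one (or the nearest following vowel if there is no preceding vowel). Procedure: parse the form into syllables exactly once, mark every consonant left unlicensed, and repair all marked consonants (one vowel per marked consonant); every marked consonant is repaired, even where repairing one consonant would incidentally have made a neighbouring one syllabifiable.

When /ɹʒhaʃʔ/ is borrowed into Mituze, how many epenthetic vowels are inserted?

4

The unsyllabifiable consonants are /ɹ/, /ʒ/, /ʃ/, /ʔ/; each receives one epenthetic vowel.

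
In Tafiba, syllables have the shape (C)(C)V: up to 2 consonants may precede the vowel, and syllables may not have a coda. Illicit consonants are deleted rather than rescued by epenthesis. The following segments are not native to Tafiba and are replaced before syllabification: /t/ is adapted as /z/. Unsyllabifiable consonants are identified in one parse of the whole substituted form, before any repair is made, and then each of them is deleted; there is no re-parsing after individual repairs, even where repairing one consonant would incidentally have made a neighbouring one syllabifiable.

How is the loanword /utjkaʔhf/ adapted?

ujka

Substitution: /t/ → /z/, giving /uzjkaʔhf/.
The consonants /z/, /ʔ/, /h/, /f/ cannot be parsed into a legal (C)(C)V syllable (no codas are permitted; onsets may contain at most 2 consonants).
Each unlicensed consonant is deleted: /z/, /ʔ/, /h/, /f/.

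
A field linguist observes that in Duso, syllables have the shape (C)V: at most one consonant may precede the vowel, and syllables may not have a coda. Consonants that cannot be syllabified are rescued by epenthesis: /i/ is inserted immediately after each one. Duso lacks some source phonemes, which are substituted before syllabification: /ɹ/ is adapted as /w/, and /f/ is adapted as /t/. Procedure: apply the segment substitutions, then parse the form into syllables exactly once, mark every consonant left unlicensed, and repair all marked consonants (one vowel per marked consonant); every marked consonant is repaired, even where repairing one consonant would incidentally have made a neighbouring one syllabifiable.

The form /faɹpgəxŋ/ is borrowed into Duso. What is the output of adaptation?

Substitution: /f/ → /t/, /ɹ/ → /w/, giving /tawpgəxŋ/.
The consonants /w/, /p/, /x/, /ŋ/ cannot be parsed into a legal (C)V syllable (no codas are permitted; onsets are limited to one consonant).
Epenthesis after each stranded consonant: /w/ → /wi/, /p/ → /pi/, /x/ → /xi/, /ŋ/ → /ŋi/.

tawipigəxiŋi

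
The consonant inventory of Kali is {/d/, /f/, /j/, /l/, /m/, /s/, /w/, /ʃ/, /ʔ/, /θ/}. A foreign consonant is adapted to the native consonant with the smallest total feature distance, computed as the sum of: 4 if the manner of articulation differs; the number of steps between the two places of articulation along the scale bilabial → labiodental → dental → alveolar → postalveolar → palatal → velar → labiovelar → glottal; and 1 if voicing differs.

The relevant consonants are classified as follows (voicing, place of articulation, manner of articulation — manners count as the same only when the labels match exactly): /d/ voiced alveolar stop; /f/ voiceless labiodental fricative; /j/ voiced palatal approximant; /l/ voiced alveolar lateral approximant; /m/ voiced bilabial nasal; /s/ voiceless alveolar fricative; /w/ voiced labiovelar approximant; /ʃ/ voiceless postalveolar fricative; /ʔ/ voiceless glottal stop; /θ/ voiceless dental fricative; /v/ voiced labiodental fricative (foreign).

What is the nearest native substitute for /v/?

/f/ is closest: same manner (fricative), place distance 0 (labiodental→labiodental), voicing differs (+1); total 1. Next closest is /θ/ at distance 2.

f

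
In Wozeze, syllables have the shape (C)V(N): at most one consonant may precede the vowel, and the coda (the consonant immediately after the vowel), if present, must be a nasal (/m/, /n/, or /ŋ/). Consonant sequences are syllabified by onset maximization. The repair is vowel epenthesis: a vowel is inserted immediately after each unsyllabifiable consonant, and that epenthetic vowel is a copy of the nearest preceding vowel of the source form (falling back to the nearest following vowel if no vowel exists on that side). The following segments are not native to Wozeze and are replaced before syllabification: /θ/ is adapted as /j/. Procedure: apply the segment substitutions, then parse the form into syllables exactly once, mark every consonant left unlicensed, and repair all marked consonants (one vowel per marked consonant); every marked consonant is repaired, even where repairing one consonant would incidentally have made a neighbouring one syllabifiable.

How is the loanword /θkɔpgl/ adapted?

Substitution: /θ/ → /j/, giving /jkɔpgl/.
Under (C)V(N), the unsyllabifiable consonants are /j/, /p/, /g/, /l/ (only a nasal (/m/, /n/, or /ŋ/) is licensed in coda position; onsets are limited to one consonant).
Each unlicensed consonant becomes the onset of a new syllable: /j/ → /jɔ/, /p/ → /pɔ/, /g/ → /gɔ/, /l/ → /lɔ/.

jɔkɔpɔgɔlɔ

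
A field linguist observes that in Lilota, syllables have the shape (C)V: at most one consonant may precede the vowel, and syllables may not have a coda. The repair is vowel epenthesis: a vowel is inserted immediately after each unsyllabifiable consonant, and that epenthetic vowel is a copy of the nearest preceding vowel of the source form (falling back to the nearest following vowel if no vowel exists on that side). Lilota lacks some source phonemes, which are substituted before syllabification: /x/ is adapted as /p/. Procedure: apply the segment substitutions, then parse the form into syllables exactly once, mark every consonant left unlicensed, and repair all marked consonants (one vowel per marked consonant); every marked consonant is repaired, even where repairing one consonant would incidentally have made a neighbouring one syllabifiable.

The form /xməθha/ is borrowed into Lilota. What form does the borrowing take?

Substitution: /x/ → /p/, giving /pməθha/.
Under (C)V, the unsyllabifiable consonants are /p/, /θ/ (no codas are permitted; onsets are limited to one consonant).
Epenthesis after each stranded consonant: /p/ → /pə/, /θ/ → /θə/.

pəməθəha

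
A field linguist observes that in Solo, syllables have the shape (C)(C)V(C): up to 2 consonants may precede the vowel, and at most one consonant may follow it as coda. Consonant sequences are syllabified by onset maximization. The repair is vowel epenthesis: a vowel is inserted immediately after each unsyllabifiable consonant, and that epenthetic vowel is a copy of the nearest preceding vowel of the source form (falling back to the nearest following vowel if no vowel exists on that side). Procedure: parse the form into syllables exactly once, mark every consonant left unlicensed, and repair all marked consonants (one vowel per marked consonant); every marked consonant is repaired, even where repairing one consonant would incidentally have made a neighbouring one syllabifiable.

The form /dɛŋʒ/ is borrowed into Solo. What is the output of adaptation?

dɛŋʒɛ

Under (C)(C)V(C), the unsyllabifiable consonants are /ʒ/ (at most one coda consonant is licensed; onsets may contain at most 2 consonants).
Each unlicensed consonant becomes the onset of a new syllable: /ʒ/ → /ʒɛ/.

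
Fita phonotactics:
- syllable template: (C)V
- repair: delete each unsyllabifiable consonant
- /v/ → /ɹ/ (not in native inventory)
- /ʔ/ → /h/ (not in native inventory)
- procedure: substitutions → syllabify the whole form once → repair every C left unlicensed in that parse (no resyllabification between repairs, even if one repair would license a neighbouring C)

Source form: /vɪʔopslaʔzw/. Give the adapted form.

Substitution: /v/ → /ɹ/, /ʔ/ → /h/, giving /ɹɪhopslahzw/.
Under (C)V, the unsyllabifiable consonants are /p/, /s/, /h/, /z/, /w/ (no codas are permitted; onsets are limited to one consonant).
Deleting the stranded consonants removes /p/, /s/, /h/, /z/, /w/.

ɹɪhola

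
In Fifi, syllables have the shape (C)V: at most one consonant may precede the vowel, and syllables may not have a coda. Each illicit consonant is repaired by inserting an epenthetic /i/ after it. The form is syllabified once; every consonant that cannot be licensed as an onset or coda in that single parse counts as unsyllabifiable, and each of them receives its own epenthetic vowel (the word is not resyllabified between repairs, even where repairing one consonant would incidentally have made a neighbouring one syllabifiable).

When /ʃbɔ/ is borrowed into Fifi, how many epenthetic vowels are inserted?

1

The unsyllabifiable consonants are /ʃ/; each receives one epenthetic vowel.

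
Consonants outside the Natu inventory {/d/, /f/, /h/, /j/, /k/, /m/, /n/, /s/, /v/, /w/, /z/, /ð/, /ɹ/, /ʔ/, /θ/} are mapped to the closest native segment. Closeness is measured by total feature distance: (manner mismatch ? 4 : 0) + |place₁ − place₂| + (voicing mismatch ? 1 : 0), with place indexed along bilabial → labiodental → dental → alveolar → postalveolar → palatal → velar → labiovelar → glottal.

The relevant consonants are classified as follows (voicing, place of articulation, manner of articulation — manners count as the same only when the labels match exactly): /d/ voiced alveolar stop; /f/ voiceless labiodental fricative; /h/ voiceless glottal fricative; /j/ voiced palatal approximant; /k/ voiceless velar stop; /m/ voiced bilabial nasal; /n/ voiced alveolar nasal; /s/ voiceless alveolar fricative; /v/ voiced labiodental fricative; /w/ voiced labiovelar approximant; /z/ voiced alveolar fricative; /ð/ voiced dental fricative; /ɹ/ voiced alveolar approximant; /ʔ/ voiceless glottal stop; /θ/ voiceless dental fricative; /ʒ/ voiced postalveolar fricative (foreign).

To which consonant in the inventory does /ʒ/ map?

z

/z/ is closest: same manner (fricative), place distance 1 (postalveolar→alveolar), same voicing; total 1. Next closest is /s/ at distance 2.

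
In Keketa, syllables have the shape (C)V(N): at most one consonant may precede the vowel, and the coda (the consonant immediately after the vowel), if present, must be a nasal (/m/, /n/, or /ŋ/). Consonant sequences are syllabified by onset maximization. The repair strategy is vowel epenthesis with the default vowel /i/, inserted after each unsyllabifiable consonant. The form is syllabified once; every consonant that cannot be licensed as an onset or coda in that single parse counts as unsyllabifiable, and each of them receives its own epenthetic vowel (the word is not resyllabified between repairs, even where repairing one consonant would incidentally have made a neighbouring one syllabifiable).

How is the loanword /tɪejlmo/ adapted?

Syllabifying with onset maximization leaves /j/, /l/ stranded (only a nasal (/m/, /n/, or /ŋ/) is licensed in coda position; onsets are limited to one consonant).
Epenthesis after each stranded consonant: /j/ → /ji/, /l/ → /li/.

tɪejilimo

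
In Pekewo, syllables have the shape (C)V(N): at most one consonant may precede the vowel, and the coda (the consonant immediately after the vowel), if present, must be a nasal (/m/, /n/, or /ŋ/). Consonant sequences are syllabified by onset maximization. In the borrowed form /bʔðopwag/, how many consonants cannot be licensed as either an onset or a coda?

4

Syllabifying with onset maximization leaves /b/, /ʔ/, /p/, /g/ stranded (only a nasal (/m/, /n/, or /ŋ/) is licensed in coda position; onsets are limited to one consonant).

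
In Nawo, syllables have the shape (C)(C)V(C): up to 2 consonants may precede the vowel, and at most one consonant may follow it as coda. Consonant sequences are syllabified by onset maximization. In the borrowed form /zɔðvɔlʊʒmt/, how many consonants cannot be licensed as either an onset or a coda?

2

Under (C)(C)V(C), the unsyllabifiable consonants are /m/, /t/ (at most one coda consonant is licensed; onsets may contain at most 2 consonants).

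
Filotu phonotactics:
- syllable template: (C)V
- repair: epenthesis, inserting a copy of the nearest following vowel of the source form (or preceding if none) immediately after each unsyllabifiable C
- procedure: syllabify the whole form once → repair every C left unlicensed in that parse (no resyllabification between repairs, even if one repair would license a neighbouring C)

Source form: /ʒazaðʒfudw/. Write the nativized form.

Under (C)V, the unsyllabifiable consonants are /ð/, /ʒ/, /d/, /w/ (no codas are permitted; onsets are limited to one consonant).
Epenthesis after each stranded consonant: /ð/ → /ðu/, /ʒ/ → /ʒu/, /d/ → /du/, /w/ → /wu/.

ʒazaðuʒufuduwu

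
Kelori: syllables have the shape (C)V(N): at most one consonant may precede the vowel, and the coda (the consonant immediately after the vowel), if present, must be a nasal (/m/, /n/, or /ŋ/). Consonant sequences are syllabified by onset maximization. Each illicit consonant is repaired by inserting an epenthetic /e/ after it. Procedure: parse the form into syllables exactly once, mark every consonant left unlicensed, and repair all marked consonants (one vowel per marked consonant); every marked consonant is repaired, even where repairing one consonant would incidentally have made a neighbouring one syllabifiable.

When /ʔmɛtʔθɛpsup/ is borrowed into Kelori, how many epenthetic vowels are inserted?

5

The unsyllabifiable consonants are /ʔ/, /t/, /ʔ/, /p/, /p/; each receives one epenthetic vowel.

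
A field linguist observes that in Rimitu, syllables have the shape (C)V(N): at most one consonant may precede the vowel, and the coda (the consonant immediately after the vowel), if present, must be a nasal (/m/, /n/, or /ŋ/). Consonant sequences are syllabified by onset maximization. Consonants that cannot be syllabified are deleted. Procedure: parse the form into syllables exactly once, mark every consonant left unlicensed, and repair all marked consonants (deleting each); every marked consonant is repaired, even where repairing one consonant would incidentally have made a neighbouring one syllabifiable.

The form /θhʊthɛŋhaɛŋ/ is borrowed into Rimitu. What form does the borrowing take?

hʊhɛŋhaɛŋ

The consonants /θ/, /t/ cannot be parsed into a legal (C)V(N) syllable (only a nasal (/m/, /n/, or /ŋ/) is licensed in coda position; onsets are limited to one consonant).
Deleting the stranded consonants removes /θ/, /t/.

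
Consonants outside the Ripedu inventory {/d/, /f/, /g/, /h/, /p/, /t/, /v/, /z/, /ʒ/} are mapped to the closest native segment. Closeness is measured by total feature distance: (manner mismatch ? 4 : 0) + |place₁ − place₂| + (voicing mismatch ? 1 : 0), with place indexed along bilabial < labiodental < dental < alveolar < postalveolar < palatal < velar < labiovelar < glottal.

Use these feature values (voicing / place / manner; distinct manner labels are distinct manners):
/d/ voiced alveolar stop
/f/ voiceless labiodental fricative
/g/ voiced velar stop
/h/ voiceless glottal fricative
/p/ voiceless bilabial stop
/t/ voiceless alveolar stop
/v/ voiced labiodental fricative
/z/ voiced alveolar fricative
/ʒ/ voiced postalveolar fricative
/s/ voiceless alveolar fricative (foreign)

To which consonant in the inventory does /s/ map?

/z/ is closest: same manner (fricative), place distance 0 (alveolar→alveolar), voicing differs (+1); total 1. Next closest is /f/ at distance 2.

z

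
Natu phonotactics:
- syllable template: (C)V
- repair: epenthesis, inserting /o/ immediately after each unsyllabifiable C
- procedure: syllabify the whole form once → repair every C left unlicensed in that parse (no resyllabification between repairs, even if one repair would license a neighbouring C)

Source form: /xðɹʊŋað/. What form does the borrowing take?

Syllabifying with onset maximization leaves /x/, /ð/, /ð/ stranded (no codas are permitted; onsets are limited to one consonant).
Inserting the epenthetic vowel yields /x/ → /xo/, /ð/ → /ðo/, /ð/ → /ðo/.

xoðoɹʊŋaðo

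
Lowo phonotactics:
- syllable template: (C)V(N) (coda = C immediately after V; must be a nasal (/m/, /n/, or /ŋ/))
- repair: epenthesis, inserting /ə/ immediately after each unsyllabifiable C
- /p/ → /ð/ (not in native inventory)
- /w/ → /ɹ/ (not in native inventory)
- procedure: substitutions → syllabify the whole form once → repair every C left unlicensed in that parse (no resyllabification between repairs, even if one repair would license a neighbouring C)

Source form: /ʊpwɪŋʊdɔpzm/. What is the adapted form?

ʊðəɹɪŋʊdɔðəzəmə

Substitution: /p/ → /ð/, /w/ → /ɹ/, giving /ʊðɹɪŋʊdɔðzm/.
Syllabifying with onset maximization leaves /ð/, /ð/, /z/, /m/ stranded (only a nasal (/m/, /n/, or /ŋ/) is licensed in coda position; onsets are limited to one consonant).
Epenthesis after each stranded consonant: /ð/ → /ðə/, /ð/ → /ðə/, /z/ → /zə/, /m/ → /mə/.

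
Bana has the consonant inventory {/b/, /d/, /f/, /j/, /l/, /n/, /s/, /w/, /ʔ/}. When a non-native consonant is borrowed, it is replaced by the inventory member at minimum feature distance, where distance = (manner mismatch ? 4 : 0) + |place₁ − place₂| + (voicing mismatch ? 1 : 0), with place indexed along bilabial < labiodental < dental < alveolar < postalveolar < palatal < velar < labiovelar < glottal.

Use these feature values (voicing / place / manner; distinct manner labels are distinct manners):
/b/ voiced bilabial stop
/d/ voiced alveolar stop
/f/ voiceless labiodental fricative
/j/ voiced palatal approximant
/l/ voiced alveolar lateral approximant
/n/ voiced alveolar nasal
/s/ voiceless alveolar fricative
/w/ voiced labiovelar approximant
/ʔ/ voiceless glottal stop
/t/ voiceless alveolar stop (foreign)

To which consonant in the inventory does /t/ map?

d

/d/ is closest: same manner (stop), place distance 0 (alveolar→alveolar), voicing differs (+1); total 1. Next closest is /b/ at distance 4.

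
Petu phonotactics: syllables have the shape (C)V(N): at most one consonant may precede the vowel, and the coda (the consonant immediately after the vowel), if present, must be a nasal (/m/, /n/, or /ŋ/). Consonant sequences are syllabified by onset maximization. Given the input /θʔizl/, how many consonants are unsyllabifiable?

3

The consonants /θ/, /z/, /l/ cannot be parsed into a legal (C)V(N) syllable (only a nasal (/m/, /n/, or /ŋ/) is licensed in coda position; onsets are limited to one consonant).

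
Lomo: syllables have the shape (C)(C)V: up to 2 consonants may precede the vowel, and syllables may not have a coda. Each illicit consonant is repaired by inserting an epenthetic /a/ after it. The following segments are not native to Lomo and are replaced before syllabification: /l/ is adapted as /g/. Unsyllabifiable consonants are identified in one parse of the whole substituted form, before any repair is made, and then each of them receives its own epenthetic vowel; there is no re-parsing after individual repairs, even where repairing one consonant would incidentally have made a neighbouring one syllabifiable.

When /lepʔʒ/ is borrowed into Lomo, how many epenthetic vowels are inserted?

After substitution the input is /gepʔʒ/.
The unsyllabifiable consonants are /p/, /ʔ/, /ʒ/; each receives one epenthetic vowel.

3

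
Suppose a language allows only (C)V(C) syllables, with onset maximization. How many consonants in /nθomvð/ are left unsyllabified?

3

Under (C)V(C), the unsyllabifiable consonants are /n/, /v/, /ð/ (at most one coda consonant is licensed; onsets are limited to one consonant).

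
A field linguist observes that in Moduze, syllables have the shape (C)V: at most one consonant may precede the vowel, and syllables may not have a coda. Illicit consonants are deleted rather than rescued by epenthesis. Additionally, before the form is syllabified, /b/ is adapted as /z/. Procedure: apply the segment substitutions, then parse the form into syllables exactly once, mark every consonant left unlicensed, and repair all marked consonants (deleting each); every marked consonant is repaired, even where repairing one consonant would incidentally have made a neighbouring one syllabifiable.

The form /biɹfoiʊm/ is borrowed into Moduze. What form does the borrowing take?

Substitution: /b/ → /z/, giving /ziɹfoiʊm/.
Under (C)V, the unsyllabifiable consonants are /ɹ/, /m/ (no codas are permitted; onsets are limited to one consonant).
Each unlicensed consonant is deleted: /ɹ/, /m/.

zifoiʊ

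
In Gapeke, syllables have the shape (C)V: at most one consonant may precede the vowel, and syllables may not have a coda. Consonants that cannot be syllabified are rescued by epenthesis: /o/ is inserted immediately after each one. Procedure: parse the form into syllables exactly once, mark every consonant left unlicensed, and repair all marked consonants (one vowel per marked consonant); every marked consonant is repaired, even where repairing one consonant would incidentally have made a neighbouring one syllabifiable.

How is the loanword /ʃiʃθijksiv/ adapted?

Under (C)V, the unsyllabifiable consonants are /ʃ/, /j/, /k/, /v/ (no codas are permitted; onsets are limited to one consonant).
Epenthesis after each stranded consonant: /ʃ/ → /ʃo/, /j/ → /jo/, /k/ → /ko/, /v/ → /vo/.

ʃiʃoθijokosivo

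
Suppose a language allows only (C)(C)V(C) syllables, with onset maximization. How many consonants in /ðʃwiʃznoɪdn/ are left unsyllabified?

2

Under (C)(C)V(C), the unsyllabifiable consonants are /ð/, /n/ (at most one coda consonant is licensed; onsets may contain at most 2 consonants).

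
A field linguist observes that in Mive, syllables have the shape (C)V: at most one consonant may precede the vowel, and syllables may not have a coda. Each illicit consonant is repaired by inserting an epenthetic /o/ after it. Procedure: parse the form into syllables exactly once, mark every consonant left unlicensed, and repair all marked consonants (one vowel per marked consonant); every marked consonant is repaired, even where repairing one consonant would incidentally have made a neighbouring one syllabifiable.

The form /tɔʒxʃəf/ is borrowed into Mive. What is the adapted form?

The consonants /ʒ/, /x/, /f/ cannot be parsed into a legal (C)V syllable (no codas are permitted; onsets are limited to one consonant).
Inserting the epenthetic vowel yields /ʒ/ → /ʒo/, /x/ → /xo/, /f/ → /fo/.

tɔʒoxoʃəfo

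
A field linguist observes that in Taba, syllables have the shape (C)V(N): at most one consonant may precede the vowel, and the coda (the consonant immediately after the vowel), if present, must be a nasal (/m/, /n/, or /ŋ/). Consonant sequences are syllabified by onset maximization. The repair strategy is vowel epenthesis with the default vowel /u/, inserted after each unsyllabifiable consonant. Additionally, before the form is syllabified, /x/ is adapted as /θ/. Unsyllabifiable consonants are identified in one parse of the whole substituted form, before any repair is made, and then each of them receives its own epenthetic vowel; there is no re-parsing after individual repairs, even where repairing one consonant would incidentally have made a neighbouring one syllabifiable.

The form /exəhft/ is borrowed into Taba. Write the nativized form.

Substitution: /x/ → /θ/, giving /eθəhft/.
Under (C)V(N), the unsyllabifiable consonants are /h/, /f/, /t/ (only a nasal (/m/, /n/, or /ŋ/) is licensed in coda position; onsets are limited to one consonant).
Epenthesis after each stranded consonant: /h/ → /hu/, /f/ → /fu/, /t/ → /tu/.

eθəhufutu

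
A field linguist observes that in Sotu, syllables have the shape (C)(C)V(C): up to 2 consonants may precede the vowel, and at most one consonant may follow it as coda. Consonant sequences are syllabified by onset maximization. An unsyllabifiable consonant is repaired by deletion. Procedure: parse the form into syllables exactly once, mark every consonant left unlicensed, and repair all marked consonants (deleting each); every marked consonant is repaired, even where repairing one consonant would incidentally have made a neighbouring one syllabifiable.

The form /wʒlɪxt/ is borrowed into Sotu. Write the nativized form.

Under (C)(C)V(C), the unsyllabifiable consonants are /w/, /t/ (at most one coda consonant is licensed; onsets may contain at most 2 consonants).
Deletion applies to /w/, /t/.

ʒlɪx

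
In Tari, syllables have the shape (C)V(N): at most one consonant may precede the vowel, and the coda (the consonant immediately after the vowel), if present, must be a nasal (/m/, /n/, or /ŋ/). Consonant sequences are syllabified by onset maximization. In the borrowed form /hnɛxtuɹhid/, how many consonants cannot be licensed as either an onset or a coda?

4

Syllabifying with onset maximization leaves /h/, /x/, /ɹ/, /d/ stranded (only a nasal (/m/, /n/, or /ŋ/) is licensed in coda position; onsets are limited to one consonant).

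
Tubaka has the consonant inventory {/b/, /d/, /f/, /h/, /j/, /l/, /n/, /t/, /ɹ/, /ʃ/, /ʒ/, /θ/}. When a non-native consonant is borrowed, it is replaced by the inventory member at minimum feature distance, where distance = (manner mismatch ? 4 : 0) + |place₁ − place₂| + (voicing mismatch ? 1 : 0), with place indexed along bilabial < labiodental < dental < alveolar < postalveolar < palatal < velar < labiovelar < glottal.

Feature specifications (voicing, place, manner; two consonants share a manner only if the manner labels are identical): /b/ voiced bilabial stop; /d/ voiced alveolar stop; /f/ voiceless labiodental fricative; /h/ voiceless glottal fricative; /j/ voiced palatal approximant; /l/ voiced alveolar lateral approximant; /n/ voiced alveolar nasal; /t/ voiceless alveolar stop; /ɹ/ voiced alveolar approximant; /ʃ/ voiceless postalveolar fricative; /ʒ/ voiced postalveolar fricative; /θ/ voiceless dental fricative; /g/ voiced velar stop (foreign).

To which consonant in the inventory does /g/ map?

d

/d/ is closest: same manner (stop), place distance 3 (velar→alveolar), same voicing; total 3. Next closest is /t/ at distance 4.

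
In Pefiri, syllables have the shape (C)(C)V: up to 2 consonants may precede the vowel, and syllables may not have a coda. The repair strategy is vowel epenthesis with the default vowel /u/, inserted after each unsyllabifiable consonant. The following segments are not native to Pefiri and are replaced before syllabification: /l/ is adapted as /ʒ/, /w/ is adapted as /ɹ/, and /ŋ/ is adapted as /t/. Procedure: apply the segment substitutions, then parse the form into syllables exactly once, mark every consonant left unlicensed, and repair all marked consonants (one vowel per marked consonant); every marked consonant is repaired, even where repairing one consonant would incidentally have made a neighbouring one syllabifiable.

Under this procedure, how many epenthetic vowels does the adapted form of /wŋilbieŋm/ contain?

2

After substitution the input is /ɹtiʒbietm/.
The unsyllabifiable consonants are /t/, /m/; each receives one epenthetic vowel.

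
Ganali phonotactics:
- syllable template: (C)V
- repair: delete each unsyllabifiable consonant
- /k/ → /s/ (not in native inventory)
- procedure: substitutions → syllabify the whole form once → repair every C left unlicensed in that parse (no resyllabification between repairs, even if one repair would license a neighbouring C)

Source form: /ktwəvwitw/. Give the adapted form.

wəwi

Substitution: /k/ → /s/, giving /stwəvwitw/.
The consonants /s/, /t/, /v/, /t/, /w/ cannot be parsed into a legal (C)V syllable (no codas are permitted; onsets are limited to one consonant).
Deleting the stranded consonants removes /s/, /t/, /v/, /t/, /w/.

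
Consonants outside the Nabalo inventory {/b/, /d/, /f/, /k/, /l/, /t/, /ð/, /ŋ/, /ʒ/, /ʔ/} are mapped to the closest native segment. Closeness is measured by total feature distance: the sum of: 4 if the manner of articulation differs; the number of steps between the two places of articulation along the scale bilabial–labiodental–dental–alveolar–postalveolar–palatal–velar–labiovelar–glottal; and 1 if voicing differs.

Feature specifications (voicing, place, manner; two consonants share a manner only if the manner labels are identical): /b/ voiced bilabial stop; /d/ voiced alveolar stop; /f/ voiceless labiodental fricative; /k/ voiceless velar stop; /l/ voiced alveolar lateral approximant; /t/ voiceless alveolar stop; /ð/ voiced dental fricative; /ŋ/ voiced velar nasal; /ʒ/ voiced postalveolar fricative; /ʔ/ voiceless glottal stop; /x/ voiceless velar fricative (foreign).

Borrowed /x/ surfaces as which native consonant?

/ʒ/ is closest: same manner (fricative), place distance 2 (velar→postalveolar), voicing differs (+1); total 3. Next closest is /k/ at distance 4.

ʒ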